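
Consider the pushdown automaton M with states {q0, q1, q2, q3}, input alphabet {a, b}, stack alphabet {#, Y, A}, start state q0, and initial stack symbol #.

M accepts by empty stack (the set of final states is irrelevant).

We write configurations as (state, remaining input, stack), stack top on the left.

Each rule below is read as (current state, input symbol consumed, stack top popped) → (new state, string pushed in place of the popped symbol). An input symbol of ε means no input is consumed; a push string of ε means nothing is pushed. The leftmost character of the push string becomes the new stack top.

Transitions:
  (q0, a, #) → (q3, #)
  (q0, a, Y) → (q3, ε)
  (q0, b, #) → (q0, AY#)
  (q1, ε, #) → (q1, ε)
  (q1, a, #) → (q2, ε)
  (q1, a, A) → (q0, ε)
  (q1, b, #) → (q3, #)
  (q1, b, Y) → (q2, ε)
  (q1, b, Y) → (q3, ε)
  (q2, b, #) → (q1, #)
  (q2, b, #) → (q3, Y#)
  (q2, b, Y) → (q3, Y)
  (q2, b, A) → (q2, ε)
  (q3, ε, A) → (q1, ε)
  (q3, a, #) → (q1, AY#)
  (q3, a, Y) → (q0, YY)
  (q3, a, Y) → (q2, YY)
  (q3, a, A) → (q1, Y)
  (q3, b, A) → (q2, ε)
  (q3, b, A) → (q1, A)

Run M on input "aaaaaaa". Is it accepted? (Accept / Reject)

No computation consumes all input and empties the stack.

Reject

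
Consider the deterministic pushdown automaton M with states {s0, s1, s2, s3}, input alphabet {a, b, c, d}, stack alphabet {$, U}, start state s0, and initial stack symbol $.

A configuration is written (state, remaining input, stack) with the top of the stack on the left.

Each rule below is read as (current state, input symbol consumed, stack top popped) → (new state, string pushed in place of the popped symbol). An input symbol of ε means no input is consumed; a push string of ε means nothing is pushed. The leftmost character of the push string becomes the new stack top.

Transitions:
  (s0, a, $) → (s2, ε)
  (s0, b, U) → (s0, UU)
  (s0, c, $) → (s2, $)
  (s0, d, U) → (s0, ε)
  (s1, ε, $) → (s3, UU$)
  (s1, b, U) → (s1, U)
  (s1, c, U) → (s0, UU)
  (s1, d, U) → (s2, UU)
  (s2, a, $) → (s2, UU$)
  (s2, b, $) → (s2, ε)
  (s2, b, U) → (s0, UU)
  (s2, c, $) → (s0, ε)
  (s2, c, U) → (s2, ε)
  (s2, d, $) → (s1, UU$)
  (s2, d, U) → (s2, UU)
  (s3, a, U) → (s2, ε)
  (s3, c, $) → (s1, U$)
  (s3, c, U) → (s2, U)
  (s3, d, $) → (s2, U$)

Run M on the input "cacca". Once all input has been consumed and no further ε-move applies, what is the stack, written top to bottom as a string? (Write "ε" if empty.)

UU$

(s0, cacca, $)
  read c, top $: go to s2, push $ → (s2, acca, $)
  read a, top $: go to s2, push UU$ → (s2, cca, UU$)
  read c, top U: go to s2, push ε → (s2, ca, U$)
  read c, top U: go to s2, push ε → (s2, a, $)
  read a, top $: go to s2, push UU$ → (s2, ε, UU$)
All input consumed in state s2 with stack UU$.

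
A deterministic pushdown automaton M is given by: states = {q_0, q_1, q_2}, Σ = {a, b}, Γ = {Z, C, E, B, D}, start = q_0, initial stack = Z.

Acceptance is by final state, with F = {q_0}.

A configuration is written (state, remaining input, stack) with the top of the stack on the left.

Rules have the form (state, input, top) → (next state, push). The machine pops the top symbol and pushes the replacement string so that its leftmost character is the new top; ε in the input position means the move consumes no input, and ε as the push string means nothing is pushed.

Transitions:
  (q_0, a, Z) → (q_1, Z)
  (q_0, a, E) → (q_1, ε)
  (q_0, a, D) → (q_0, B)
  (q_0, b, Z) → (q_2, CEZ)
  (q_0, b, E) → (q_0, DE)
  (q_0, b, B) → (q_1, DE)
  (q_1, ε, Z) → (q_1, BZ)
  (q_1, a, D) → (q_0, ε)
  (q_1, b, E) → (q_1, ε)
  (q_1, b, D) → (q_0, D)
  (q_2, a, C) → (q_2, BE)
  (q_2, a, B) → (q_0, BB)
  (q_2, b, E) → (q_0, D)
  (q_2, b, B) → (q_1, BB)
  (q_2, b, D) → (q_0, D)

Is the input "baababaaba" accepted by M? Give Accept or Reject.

(q_0, baababaaba, Z) ⊢ (q_2, aababaaba, CEZ) ⊢ (q_2, ababaaba, BEEZ) ⊢ (q_0, babaaba, BBEEZ) ⊢ (q_1, abaaba, DEBEEZ) ⊢ (q_0, baaba, EBEEZ) ⊢ (q_0, aaba, DEBEEZ) ⊢ (q_0, aba, BEBEEZ)
No transition applies at (q_0, aba, BEBEEZ); input not fully consumed.

Reject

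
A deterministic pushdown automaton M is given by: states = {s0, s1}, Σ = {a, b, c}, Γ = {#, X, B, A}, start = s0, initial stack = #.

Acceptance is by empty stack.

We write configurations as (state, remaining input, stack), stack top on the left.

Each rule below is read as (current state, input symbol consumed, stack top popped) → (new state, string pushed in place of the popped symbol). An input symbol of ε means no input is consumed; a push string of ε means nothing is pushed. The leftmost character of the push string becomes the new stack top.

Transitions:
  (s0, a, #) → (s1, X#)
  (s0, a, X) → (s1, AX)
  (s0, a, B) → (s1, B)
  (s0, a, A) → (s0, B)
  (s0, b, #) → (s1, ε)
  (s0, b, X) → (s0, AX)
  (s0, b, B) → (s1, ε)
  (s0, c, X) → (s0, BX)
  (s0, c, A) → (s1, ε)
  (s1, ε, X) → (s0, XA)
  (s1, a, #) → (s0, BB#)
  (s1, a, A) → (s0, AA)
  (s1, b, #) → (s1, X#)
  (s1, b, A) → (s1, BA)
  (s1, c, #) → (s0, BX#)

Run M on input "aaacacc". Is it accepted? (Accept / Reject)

Reject

(s0, aaacacc, #) ⊢ (s1, aacacc, X#) ⊢ (s0, aacacc, XA#) ⊢ (s1, acacc, AXA#) ⊢ (s0, cacc, AAXA#) ⊢ (s1, acc, AXA#) ⊢ (s0, cc, AAXA#) ⊢ (s1, c, AXA#)
No transition applies at (s1, c, AXA#); input not fully consumed.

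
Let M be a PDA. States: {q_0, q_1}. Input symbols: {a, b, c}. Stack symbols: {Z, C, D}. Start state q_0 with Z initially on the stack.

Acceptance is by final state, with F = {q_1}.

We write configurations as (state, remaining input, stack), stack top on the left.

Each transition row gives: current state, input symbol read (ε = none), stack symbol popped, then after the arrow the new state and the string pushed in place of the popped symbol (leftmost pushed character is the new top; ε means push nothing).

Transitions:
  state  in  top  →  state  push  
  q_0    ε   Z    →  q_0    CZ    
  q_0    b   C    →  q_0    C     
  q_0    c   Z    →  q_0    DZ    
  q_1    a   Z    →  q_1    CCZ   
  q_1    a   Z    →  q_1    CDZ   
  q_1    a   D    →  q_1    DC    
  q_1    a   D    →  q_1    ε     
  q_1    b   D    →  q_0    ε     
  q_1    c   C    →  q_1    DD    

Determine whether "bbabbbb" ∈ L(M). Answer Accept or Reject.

Reject

No computation consumes all input and reaches a final state.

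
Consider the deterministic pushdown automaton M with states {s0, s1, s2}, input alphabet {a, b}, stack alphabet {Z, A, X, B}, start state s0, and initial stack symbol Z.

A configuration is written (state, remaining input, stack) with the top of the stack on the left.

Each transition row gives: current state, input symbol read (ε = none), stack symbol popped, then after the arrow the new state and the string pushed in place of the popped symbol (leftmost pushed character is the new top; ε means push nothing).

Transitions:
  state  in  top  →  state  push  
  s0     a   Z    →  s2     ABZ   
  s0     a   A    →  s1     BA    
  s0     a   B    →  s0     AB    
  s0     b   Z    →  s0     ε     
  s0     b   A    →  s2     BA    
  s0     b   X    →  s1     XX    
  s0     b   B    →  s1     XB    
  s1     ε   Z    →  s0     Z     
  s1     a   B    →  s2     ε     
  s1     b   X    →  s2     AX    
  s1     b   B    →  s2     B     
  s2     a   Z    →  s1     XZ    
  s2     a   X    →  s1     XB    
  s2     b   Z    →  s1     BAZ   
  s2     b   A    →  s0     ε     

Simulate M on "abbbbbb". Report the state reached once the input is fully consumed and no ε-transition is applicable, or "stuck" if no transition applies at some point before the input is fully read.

s2

(s0, abbbbbb, Z)
  read a, top Z: go to s2, push ABZ → (s2, bbbbbb, ABZ)
  read b, top A: go to s0, push ε → (s0, bbbbb, BZ)
  read b, top B: go to s1, push XB → (s1, bbbb, XBZ)
  read b, top X: go to s2, push AX → (s2, bbb, AXBZ)
  read b, top A: go to s0, push ε → (s0, bb, XBZ)
  read b, top X: go to s1, push XX → (s1, b, XXBZ)
  read b, top X: go to s2, push AX → (s2, ε, AXXBZ)
All input consumed; M is in state s2.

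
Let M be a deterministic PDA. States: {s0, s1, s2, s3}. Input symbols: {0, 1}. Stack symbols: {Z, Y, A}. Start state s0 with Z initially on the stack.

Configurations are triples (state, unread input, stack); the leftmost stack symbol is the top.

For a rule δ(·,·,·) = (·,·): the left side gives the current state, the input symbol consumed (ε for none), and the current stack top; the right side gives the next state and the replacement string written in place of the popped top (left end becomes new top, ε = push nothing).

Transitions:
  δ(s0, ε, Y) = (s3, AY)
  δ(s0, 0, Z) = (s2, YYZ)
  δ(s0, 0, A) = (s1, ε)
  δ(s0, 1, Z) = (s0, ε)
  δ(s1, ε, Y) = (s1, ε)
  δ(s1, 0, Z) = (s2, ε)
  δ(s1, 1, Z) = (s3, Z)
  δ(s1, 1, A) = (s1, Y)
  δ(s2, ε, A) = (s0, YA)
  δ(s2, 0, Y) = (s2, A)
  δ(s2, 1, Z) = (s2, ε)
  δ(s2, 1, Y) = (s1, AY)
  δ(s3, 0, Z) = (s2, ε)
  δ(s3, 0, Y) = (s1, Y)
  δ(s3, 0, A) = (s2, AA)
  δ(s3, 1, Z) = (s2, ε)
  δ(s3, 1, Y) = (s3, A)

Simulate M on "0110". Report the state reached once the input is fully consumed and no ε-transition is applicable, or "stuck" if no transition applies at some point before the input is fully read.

s2

(s0, 0110, Z) ⊢ (s2, 110, YYZ) ⊢ (s1, 10, AYYZ) ⊢ (s1, 0, YYYZ) ⊢ (s1, 0, YYZ) ⊢ (s1, 0, YZ) ⊢ (s1, 0, Z) ⊢ (s2, ε, ε)
All input consumed; M is in state s2.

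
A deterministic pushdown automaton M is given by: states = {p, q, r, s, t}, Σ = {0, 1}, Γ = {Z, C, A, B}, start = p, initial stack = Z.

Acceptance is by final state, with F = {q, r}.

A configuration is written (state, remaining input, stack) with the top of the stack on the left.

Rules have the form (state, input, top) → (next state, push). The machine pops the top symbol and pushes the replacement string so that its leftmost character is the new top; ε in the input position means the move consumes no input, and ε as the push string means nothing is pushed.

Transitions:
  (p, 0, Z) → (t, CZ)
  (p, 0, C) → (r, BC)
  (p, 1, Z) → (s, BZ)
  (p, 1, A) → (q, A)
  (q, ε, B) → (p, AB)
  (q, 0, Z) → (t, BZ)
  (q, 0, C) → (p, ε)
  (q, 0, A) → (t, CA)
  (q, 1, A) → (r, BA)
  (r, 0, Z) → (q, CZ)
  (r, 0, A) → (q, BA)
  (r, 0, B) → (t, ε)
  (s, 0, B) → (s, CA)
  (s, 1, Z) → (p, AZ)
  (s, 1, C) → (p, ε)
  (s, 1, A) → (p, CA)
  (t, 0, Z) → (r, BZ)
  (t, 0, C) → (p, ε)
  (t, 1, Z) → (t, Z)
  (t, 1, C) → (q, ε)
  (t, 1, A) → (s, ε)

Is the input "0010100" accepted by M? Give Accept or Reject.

Reject

(p, 0010100, Z)
  read 0, top Z: go to t, push CZ → (t, 010100, CZ)
  read 0, top C: go to p, push ε → (p, 10100, Z)
  read 1, top Z: go to s, push BZ → (s, 0100, BZ)
  read 0, top B: go to s, push CA → (s, 100, CAZ)
  read 1, top C: go to p, push ε → (p, 00, AZ)
No transition applies at (p, 00, AZ); input not fully consumed.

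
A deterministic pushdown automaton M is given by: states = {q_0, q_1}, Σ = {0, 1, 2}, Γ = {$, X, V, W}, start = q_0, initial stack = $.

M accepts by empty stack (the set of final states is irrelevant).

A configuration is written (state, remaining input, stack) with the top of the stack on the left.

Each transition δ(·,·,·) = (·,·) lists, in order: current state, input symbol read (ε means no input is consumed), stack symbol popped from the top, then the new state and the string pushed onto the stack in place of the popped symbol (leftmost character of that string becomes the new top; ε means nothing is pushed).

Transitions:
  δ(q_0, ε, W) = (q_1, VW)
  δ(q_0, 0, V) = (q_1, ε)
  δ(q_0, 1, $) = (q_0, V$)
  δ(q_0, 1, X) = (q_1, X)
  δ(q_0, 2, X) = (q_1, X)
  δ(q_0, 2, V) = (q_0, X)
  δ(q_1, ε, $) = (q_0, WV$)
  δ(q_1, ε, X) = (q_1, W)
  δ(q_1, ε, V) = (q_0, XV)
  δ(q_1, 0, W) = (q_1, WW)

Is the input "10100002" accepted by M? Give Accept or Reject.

(q_0, 10100002, $)
  read 1, top $: go to q_0, push V$ → (q_0, 0100002, V$)
  read 0, top V: go to q_1, push ε → (q_1, 100002, $)
  ε-move, top $: go to q_0, push WV$ → (q_0, 100002, WV$)
  ε-move, top W: go to q_1, push VW → (q_1, 100002, VWV$)
  ε-move, top V: go to q_0, push XV → (q_0, 100002, XVWV$)
  read 1, top X: go to q_1, push X → (q_1, 00002, XVWV$)
  ε-move, top X: go to q_1, push W → (q_1, 00002, WVWV$)
  read 0, top W: go to q_1, push WW → (q_1, 0002, WWVWV$)
  read 0, top W: go to q_1, push WW → (q_1, 002, WWWVWV$)
  read 0, top W: go to q_1, push WW → (q_1, 02, WWWWVWV$)
  read 0, top W: go to q_1, push WW → (q_1, 2, WWWWWVWV$)
No transition applies at (q_1, 2, WWWWWVWV$); input not fully consumed.

Reject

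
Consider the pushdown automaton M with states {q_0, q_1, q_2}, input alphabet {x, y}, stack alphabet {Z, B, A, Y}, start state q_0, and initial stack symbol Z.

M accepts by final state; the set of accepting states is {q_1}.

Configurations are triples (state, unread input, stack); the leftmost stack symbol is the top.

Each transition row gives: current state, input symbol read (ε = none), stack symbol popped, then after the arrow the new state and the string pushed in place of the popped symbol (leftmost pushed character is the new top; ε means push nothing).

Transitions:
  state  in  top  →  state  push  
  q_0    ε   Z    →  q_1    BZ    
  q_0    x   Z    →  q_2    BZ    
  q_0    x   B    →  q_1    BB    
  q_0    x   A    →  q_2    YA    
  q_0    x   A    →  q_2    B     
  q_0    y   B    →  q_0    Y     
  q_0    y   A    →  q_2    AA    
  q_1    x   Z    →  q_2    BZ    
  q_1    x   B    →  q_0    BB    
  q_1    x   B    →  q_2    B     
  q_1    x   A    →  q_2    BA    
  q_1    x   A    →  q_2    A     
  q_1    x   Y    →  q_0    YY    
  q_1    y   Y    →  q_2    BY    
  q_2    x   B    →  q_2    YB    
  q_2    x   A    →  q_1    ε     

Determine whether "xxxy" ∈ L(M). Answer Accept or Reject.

Reject

No computation consumes all input and reaches a final state.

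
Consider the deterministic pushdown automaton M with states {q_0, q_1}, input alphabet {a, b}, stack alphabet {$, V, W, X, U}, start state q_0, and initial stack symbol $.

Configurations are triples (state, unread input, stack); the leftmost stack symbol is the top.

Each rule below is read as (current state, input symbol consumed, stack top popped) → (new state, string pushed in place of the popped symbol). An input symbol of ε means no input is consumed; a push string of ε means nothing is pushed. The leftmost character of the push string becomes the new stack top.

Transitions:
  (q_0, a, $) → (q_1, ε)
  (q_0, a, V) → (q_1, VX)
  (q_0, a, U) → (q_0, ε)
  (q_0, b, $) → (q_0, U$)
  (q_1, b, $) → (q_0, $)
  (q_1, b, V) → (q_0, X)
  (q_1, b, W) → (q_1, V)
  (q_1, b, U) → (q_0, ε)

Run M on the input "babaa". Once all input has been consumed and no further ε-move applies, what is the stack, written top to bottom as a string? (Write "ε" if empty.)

ε

(q_0, babaa, $) ⊢ (q_0, abaa, U$) ⊢ (q_0, baa, $) ⊢ (q_0, aa, U$) ⊢ (q_0, a, $) ⊢ (q_1, ε, ε)
All input consumed in state q_1 with stack ε.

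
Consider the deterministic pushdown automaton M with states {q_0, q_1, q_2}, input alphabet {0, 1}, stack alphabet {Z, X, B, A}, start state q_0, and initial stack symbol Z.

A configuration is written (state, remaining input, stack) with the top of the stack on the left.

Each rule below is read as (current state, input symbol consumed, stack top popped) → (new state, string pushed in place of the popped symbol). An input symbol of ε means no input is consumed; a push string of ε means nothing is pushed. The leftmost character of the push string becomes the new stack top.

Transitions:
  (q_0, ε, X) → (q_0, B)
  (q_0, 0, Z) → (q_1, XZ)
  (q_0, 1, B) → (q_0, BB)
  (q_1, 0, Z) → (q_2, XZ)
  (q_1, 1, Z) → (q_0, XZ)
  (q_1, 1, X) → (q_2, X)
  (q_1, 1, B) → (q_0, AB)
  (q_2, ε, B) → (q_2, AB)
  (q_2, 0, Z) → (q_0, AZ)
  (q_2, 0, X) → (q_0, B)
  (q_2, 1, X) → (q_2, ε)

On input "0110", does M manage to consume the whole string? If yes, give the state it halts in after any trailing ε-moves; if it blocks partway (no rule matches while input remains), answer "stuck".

(q_0, 0110, Z)
  read 0, top Z: go to q_1, push XZ → (q_1, 110, XZ)
  read 1, top X: go to q_2, push X → (q_2, 10, XZ)
  read 1, top X: go to q_2, push ε → (q_2, 0, Z)
  read 0, top Z: go to q_0, push AZ → (q_0, ε, AZ)
All input consumed; M is in state q_0.

q_0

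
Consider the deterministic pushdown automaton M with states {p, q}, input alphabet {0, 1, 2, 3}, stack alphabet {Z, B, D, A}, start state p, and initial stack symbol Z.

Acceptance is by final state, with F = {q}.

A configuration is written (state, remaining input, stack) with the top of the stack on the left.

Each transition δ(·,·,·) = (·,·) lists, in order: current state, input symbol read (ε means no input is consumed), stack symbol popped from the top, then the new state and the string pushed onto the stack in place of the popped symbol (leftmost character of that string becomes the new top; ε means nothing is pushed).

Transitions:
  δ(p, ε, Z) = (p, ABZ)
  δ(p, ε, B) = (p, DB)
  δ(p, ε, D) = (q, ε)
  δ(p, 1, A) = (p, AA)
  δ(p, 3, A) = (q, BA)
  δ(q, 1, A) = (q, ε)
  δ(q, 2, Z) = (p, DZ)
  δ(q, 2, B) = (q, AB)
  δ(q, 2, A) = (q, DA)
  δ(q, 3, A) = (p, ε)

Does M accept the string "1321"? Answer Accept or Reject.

(p, 1321, Z)
  ε-move, top Z: go to p, push ABZ → (p, 1321, ABZ)
  read 1, top A: go to p, push AA → (p, 321, AABZ)
  read 3, top A: go to q, push BA → (q, 21, BAABZ)
  read 2, top B: go to q, push AB → (q, 1, ABAABZ)
  read 1, top A: go to q, push ε → (q, ε, BAABZ)
All input consumed; state q ∈ F.

Accept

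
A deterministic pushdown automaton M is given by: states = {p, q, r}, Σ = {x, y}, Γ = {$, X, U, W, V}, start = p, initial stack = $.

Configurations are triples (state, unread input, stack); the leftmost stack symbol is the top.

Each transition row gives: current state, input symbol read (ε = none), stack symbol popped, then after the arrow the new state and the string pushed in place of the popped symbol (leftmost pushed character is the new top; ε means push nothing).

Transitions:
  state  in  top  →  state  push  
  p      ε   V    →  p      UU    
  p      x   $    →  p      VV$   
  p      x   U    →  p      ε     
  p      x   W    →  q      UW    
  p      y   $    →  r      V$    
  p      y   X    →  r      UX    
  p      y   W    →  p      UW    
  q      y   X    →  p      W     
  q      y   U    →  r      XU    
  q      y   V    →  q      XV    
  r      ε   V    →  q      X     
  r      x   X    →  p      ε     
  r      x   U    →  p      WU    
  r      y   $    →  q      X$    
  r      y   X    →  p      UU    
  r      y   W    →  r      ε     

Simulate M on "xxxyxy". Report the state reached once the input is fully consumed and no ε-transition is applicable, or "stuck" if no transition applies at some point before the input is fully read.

stuck

(p, xxxyxy, $)
  read x, top $: go to p, push VV$ → (p, xxyxy, VV$)
  ε-move, top V: go to p, push UU → (p, xxyxy, UUV$)
  read x, top U: go to p, push ε → (p, xyxy, UV$)
  read x, top U: go to p, push ε → (p, yxy, V$)
  ε-move, top V: go to p, push UU → (p, yxy, UU$)
No transition for (p, y, top U); M blocks with input yxy remaining.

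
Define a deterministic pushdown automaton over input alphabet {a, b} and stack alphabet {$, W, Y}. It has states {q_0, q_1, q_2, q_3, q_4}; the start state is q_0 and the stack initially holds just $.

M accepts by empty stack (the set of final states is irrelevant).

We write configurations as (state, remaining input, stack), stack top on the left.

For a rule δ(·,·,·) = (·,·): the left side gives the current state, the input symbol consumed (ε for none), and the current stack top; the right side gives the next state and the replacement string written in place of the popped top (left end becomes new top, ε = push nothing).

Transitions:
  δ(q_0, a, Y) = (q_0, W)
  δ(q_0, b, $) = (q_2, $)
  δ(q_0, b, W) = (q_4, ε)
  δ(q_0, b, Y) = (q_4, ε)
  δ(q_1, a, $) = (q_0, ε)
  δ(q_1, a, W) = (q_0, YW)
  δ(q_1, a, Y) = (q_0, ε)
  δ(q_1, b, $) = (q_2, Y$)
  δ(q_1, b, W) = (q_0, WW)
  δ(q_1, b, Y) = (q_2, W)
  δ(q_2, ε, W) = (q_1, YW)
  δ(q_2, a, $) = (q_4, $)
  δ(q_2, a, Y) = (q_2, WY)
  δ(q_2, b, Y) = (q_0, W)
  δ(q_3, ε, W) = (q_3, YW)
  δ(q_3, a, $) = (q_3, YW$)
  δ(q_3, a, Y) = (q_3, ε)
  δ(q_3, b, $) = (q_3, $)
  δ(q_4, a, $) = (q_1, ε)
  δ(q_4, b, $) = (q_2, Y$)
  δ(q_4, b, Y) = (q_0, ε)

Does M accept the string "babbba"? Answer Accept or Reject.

Accept

(q_0, babbba, $)
  read b, top $: go to q_2, push $ → (q_2, abbba, $)
  read a, top $: go to q_4, push $ → (q_4, bbba, $)
  read b, top $: go to q_2, push Y$ → (q_2, bba, Y$)
  read b, top Y: go to q_0, push W → (q_0, ba, W$)
  read b, top W: go to q_4, push ε → (q_4, a, $)
  read a, top $: go to q_1, push ε → (q_1, ε, ε)
All input consumed and the stack is empty.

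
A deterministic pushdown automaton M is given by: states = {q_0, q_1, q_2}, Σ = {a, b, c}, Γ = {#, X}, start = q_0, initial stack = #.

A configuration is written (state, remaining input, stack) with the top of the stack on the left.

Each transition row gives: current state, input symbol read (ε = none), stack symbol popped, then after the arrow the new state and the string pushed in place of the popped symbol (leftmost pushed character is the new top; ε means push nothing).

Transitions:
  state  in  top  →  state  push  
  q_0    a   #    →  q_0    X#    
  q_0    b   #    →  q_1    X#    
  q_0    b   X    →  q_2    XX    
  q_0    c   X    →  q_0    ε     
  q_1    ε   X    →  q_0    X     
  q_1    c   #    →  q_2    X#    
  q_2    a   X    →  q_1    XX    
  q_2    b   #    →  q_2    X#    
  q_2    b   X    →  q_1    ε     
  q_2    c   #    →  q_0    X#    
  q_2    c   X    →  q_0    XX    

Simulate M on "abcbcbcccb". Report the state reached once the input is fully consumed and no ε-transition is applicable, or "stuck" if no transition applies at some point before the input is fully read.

(q_0, abcbcbcccb, #) ⊢ (q_0, bcbcbcccb, X#) ⊢ (q_2, cbcbcccb, XX#) ⊢ (q_0, bcbcccb, XXX#) ⊢ (q_2, cbcccb, XXXX#) ⊢ (q_0, bcccb, XXXXX#) ⊢ (q_2, cccb, XXXXXX#) ⊢ (q_0, ccb, XXXXXXX#) ⊢ (q_0, cb, XXXXXX#) ⊢ (q_0, b, XXXXX#) ⊢ (q_2, ε, XXXXXX#)
All input consumed; M is in state q_2.

q_2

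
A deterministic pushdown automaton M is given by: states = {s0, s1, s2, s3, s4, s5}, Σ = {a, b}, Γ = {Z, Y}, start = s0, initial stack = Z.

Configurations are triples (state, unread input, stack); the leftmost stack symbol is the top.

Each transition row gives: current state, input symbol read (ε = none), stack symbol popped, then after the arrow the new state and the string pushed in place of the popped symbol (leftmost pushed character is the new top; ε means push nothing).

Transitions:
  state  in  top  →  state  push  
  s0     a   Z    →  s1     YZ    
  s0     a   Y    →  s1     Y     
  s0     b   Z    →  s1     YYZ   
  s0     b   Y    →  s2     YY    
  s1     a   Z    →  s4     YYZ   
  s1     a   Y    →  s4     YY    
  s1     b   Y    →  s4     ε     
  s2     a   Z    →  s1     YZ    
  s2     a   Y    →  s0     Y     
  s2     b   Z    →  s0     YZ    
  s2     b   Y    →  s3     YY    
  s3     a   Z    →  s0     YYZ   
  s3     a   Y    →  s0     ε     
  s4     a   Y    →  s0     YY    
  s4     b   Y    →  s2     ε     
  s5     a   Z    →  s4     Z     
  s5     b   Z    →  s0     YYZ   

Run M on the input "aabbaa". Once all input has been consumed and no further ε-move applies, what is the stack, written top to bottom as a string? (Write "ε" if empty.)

YZ

(s0, aabbaa, Z)
  read a, top Z: go to s1, push YZ → (s1, abbaa, YZ)
  read a, top Y: go to s4, push YY → (s4, bbaa, YYZ)
  read b, top Y: go to s2, push ε → (s2, baa, YZ)
  read b, top Y: go to s3, push YY → (s3, aa, YYZ)
  read a, top Y: go to s0, push ε → (s0, a, YZ)
  read a, top Y: go to s1, push Y → (s1, ε, YZ)
All input consumed in state s1 with stack YZ.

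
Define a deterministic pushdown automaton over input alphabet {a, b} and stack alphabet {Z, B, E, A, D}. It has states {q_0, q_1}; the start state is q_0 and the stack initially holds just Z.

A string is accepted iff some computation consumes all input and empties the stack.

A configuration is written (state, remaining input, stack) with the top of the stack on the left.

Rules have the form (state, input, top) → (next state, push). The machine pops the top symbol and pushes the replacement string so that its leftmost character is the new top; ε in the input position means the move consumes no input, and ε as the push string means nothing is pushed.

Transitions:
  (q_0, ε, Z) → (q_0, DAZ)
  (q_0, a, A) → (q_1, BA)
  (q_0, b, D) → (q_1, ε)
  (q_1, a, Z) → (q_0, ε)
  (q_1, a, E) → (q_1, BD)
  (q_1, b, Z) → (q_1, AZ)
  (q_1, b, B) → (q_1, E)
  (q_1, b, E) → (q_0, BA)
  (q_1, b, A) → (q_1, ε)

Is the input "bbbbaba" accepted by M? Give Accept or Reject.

(q_0, bbbbaba, Z)
  ε-move, top Z: go to q_0, push DAZ → (q_0, bbbbaba, DAZ)
  read b, top D: go to q_1, push ε → (q_1, bbbaba, AZ)
  read b, top A: go to q_1, push ε → (q_1, bbaba, Z)
  read b, top Z: go to q_1, push AZ → (q_1, baba, AZ)
  read b, top A: go to q_1, push ε → (q_1, aba, Z)
  read a, top Z: go to q_0, push ε → (q_0, ba, ε)
No transition applies at (q_0, ba, ε); input not fully consumed.

Reject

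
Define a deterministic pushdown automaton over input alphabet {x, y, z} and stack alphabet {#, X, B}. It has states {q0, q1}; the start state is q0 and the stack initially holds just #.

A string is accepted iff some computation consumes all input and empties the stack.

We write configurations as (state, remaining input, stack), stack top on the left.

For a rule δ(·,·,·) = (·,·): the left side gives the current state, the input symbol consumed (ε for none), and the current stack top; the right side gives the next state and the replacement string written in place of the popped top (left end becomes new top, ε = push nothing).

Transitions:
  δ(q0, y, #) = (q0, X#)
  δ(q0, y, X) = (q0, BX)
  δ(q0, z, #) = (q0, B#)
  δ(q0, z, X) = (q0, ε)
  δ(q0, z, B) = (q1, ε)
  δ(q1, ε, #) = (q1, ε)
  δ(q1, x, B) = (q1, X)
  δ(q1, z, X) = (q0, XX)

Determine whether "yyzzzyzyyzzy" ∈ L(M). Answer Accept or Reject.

Reject

(q0, yyzzzyzyyzzy, #)
  read y, top #: go to q0, push X# → (q0, yzzzyzyyzzy, X#)
  read y, top X: go to q0, push BX → (q0, zzzyzyyzzy, BX#)
  read z, top B: go to q1, push ε → (q1, zzyzyyzzy, X#)
  read z, top X: go to q0, push XX → (q0, zyzyyzzy, XX#)
  read z, top X: go to q0, push ε → (q0, yzyyzzy, X#)
  read y, top X: go to q0, push BX → (q0, zyyzzy, BX#)
  read z, top B: go to q1, push ε → (q1, yyzzy, X#)
No transition applies at (q1, yyzzy, X#); input not fully consumed.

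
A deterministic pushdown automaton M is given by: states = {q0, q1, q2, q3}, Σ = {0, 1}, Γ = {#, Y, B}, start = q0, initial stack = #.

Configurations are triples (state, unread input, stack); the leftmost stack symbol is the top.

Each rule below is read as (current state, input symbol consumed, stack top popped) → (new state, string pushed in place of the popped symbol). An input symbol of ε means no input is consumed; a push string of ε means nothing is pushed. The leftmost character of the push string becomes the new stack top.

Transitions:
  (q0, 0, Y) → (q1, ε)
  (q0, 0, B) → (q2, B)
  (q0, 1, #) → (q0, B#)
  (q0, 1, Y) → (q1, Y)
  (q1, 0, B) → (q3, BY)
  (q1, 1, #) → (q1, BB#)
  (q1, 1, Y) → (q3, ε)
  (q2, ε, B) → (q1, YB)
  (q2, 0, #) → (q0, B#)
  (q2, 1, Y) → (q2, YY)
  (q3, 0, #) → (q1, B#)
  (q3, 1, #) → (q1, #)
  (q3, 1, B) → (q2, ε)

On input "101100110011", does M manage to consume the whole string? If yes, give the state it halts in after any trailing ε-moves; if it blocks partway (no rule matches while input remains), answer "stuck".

(q0, 101100110011, #)
  read 1, top #: go to q0, push B# → (q0, 01100110011, B#)
  read 0, top B: go to q2, push B → (q2, 1100110011, B#)
  ε-move, top B: go to q1, push YB → (q1, 1100110011, YB#)
  read 1, top Y: go to q3, push ε → (q3, 100110011, B#)
  read 1, top B: go to q2, push ε → (q2, 00110011, #)
  read 0, top #: go to q0, push B# → (q0, 0110011, B#)
  read 0, top B: go to q2, push B → (q2, 110011, B#)
  ε-move, top B: go to q1, push YB → (q1, 110011, YB#)
  read 1, top Y: go to q3, push ε → (q3, 10011, B#)
  read 1, top B: go to q2, push ε → (q2, 0011, #)
  read 0, top #: go to q0, push B# → (q0, 011, B#)
  read 0, top B: go to q2, push B → (q2, 11, B#)
  ε-move, top B: go to q1, push YB → (q1, 11, YB#)
  read 1, top Y: go to q3, push ε → (q3, 1, B#)
  read 1, top B: go to q2, push ε → (q2, ε, #)
All input consumed; M is in state q2.

q2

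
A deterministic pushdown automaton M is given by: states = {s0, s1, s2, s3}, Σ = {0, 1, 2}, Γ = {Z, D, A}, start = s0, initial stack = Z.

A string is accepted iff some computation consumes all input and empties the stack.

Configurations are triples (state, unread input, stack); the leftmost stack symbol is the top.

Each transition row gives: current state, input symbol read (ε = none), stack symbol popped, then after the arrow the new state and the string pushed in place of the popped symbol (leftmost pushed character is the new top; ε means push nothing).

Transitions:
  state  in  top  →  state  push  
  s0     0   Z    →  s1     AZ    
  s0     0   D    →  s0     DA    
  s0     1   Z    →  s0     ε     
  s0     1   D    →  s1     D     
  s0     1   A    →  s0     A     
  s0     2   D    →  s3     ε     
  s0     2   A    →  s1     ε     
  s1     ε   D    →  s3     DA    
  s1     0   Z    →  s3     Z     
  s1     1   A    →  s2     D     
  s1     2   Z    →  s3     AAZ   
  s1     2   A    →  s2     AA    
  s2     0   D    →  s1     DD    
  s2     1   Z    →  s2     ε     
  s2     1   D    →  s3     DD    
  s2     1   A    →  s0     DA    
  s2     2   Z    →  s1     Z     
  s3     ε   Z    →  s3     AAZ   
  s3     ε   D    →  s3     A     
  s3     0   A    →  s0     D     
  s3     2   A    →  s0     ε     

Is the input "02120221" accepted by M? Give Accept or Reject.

Accept

(s0, 02120221, Z)
  read 0, top Z: go to s1, push AZ → (s1, 2120221, AZ)
  read 2, top A: go to s2, push AA → (s2, 120221, AAZ)
  read 1, top A: go to s0, push DA → (s0, 20221, DAAZ)
  read 2, top D: go to s3, push ε → (s3, 0221, AAZ)
  read 0, top A: go to s0, push D → (s0, 221, DAZ)
  read 2, top D: go to s3, push ε → (s3, 21, AZ)
  read 2, top A: go to s0, push ε → (s0, 1, Z)
  read 1, top Z: go to s0, push ε → (s0, ε, ε)
All input consumed and the stack is empty.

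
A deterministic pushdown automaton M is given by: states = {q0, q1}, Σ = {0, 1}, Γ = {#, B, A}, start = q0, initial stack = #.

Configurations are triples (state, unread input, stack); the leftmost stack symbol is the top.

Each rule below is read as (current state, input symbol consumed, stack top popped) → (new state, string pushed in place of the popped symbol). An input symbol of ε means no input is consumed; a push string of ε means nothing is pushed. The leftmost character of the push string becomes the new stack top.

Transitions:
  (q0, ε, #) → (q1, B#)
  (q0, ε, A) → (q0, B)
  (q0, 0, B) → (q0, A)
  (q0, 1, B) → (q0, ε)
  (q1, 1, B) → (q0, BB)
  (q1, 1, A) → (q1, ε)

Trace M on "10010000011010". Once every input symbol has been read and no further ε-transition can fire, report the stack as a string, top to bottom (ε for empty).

B#

(q0, 10010000011010, #)
  ε-move, top #: go to q1, push B# → (q1, 10010000011010, B#)
  read 1, top B: go to q0, push BB → (q0, 0010000011010, BB#)
  read 0, top B: go to q0, push A → (q0, 010000011010, AB#)
  ε-move, top A: go to q0, push B → (q0, 010000011010, BB#)
  read 0, top B: go to q0, push A → (q0, 10000011010, AB#)
  ε-move, top A: go to q0, push B → (q0, 10000011010, BB#)
  read 1, top B: go to q0, push ε → (q0, 0000011010, B#)
  read 0, top B: go to q0, push A → (q0, 000011010, A#)
  ε-move, top A: go to q0, push B → (q0, 000011010, B#)
  read 0, top B: go to q0, push A → (q0, 00011010, A#)
  ε-move, top A: go to q0, push B → (q0, 00011010, B#)
  read 0, top B: go to q0, push A → (q0, 0011010, A#)
  ε-move, top A: go to q0, push B → (q0, 0011010, B#)
  read 0, top B: go to q0, push A → (q0, 011010, A#)
  ε-move, top A: go to q0, push B → (q0, 011010, B#)
  read 0, top B: go to q0, push A → (q0, 11010, A#)
  ε-move, top A: go to q0, push B → (q0, 11010, B#)
  read 1, top B: go to q0, push ε → (q0, 1010, #)
  ε-move, top #: go to q1, push B# → (q1, 1010, B#)
  read 1, top B: go to q0, push BB → (q0, 010, BB#)
  read 0, top B: go to q0, push A → (q0, 10, AB#)
  ε-move, top A: go to q0, push B → (q0, 10, BB#)
  read 1, top B: go to q0, push ε → (q0, 0, B#)
  read 0, top B: go to q0, push A → (q0, ε, A#)
  ε-move, top A: go to q0, push B → (q0, ε, B#)
All input consumed in state q0 with stack B#.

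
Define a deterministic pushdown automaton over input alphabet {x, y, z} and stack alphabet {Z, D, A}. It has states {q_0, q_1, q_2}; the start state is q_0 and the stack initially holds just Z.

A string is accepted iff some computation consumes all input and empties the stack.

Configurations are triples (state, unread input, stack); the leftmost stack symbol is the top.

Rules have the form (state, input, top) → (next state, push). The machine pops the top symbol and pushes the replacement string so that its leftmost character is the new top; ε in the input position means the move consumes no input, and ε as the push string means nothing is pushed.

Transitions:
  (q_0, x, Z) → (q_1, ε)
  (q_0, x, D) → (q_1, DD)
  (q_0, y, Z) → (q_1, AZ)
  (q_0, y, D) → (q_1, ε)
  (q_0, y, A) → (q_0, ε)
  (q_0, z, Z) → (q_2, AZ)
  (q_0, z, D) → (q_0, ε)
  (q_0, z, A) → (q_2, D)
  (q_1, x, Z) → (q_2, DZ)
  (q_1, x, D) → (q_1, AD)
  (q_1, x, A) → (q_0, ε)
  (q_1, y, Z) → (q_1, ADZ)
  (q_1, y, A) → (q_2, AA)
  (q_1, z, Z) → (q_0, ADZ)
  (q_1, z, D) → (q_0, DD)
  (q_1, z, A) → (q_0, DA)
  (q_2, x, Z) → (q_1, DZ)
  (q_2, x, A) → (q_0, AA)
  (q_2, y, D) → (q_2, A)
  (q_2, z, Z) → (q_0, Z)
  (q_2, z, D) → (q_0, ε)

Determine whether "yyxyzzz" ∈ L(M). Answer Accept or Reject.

Reject

(q_0, yyxyzzz, Z)
  read y, top Z: go to q_1, push AZ → (q_1, yxyzzz, AZ)
  read y, top A: go to q_2, push AA → (q_2, xyzzz, AAZ)
  read x, top A: go to q_0, push AA → (q_0, yzzz, AAAZ)
  read y, top A: go to q_0, push ε → (q_0, zzz, AAZ)
  read z, top A: go to q_2, push D → (q_2, zz, DAZ)
  read z, top D: go to q_0, push ε → (q_0, z, AZ)
  read z, top A: go to q_2, push D → (q_2, ε, DZ)
All input consumed; stack is DZ, not empty, and no further ε-move applies.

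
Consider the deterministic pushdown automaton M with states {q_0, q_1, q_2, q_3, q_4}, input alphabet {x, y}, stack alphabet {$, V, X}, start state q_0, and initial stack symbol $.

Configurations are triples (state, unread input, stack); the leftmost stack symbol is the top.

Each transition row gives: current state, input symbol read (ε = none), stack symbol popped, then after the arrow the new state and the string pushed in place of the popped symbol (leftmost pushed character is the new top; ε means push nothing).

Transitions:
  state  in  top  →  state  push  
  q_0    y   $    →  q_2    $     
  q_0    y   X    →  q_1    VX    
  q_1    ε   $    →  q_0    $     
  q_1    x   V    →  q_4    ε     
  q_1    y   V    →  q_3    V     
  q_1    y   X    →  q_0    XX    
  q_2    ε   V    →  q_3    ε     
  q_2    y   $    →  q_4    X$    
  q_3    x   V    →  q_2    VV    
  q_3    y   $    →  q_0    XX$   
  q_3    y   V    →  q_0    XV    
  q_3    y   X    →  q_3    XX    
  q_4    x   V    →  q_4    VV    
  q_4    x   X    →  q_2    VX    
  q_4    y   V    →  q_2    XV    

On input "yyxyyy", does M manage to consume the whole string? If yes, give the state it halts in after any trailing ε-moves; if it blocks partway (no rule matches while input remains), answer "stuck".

(q_0, yyxyyy, $)
  read y, top $: go to q_2, push $ → (q_2, yxyyy, $)
  read y, top $: go to q_4, push X$ → (q_4, xyyy, X$)
  read x, top X: go to q_2, push VX → (q_2, yyy, VX$)
  ε-move, top V: go to q_3, push ε → (q_3, yyy, X$)
  read y, top X: go to q_3, push XX → (q_3, yy, XX$)
  read y, top X: go to q_3, push XX → (q_3, y, XXX$)
  read y, top X: go to q_3, push XX → (q_3, ε, XXXX$)
All input consumed; M is in state q_3.

q_3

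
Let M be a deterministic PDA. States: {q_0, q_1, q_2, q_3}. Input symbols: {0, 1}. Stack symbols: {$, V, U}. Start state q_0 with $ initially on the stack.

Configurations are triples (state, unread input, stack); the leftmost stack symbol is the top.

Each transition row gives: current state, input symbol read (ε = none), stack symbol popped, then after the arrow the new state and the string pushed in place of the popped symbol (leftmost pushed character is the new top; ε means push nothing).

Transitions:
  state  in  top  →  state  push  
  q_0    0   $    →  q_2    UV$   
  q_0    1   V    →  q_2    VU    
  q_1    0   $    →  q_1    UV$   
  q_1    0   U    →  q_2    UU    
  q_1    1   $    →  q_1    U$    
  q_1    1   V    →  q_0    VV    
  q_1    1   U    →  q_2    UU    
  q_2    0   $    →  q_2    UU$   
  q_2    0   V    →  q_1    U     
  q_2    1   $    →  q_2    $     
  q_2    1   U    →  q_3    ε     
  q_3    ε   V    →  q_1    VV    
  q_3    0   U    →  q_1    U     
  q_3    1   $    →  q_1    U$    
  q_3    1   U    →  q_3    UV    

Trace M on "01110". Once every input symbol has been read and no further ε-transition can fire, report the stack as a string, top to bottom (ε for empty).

(q_0, 01110, $)
  read 0, top $: go to q_2, push UV$ → (q_2, 1110, UV$)
  read 1, top U: go to q_3, push ε → (q_3, 110, V$)
  ε-move, top V: go to q_1, push VV → (q_1, 110, VV$)
  read 1, top V: go to q_0, push VV → (q_0, 10, VVV$)
  read 1, top V: go to q_2, push VU → (q_2, 0, VUVV$)
  read 0, top V: go to q_1, push U → (q_1, ε, UUVV$)
All input consumed in state q_1 with stack UUVV$.

UUVV$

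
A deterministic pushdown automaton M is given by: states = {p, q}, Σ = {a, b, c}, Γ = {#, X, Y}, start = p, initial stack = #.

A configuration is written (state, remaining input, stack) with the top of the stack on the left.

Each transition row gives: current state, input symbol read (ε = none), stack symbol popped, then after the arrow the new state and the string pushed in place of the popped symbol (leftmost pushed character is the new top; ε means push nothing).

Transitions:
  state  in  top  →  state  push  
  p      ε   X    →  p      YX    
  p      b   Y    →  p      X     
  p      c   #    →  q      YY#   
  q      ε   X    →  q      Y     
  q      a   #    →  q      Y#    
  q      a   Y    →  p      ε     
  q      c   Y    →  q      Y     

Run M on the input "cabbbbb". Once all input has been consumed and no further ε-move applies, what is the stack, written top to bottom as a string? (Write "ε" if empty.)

YXXXXX#

(p, cabbbbb, #)
  read c, top #: go to q, push YY# → (q, abbbbb, YY#)
  read a, top Y: go to p, push ε → (p, bbbbb, Y#)
  read b, top Y: go to p, push X → (p, bbbb, X#)
  ε-move, top X: go to p, push YX → (p, bbbb, YX#)
  read b, top Y: go to p, push X → (p, bbb, XX#)
  ε-move, top X: go to p, push YX → (p, bbb, YXX#)
  read b, top Y: go to p, push X → (p, bb, XXX#)
  ε-move, top X: go to p, push YX → (p, bb, YXXX#)
  read b, top Y: go to p, push X → (p, b, XXXX#)
  ε-move, top X: go to p, push YX → (p, b, YXXXX#)
  read b, top Y: go to p, push X → (p, ε, XXXXX#)
  ε-move, top X: go to p, push YX → (p, ε, YXXXXX#)
All input consumed in state p with stack YXXXXX#.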